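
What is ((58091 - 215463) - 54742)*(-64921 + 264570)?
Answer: -42348347986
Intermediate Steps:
((58091 - 215463) - 54742)*(-64921 + 264570) = (-157372 - 54742)*199649 = -212114*199649 = -42348347986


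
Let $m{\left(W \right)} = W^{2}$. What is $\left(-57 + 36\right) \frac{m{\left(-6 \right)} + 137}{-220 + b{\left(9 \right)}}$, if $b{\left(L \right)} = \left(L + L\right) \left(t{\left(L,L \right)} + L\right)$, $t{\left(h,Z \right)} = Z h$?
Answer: $- \frac{519}{200} \approx -2.595$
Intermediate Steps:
$b{\left(L \right)} = 2 L \left(L + L^{2}\right)$ ($b{\left(L \right)} = \left(L + L\right) \left(L L + L\right) = 2 L \left(L^{2} + L\right) = 2 L \left(L + L^{2}\right)$)
$\left(-57 + 36\right) \frac{m{\left(-6 \right)} + 137}{-220 + b{\left(9 \right)}} = \left(-57 + 36\right) \frac{\left(-6\right)^{2} + 137}{-220 + 2 \cdot 9^{2} \left(1 + 9\right)} = - 21 \frac{36 + 137}{-220 + 2 \cdot 81 \cdot 10} = - 21 \frac{173}{-220 + 1620} = - 21 \cdot \frac{173}{1400} = - 21 \cdot 173 \cdot \frac{1}{1400} = \left(-21\right) \frac{173}{1400} = - \frac{519}{200}$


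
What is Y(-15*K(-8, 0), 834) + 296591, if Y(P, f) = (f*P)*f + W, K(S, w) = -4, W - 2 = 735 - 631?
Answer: 42030057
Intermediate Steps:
W = 106 (W = 2 + (735 - 631) = 2 + 104 = 106)
Y(P, f) = 106 + P*f**2 (Y(P, f) = (f*P)*f + 106 = (P*f)*f + 106 = P*f**2 + 106 = 106 + P*f**2)
Y(-15*K(-8, 0), 834) + 296591 = (106 - 15*(-4)*834**2) + 296591 = (106 + 60*695556) + 296591 = (106 + 41733360) + 296591 = 41733466 + 296591 = 42030057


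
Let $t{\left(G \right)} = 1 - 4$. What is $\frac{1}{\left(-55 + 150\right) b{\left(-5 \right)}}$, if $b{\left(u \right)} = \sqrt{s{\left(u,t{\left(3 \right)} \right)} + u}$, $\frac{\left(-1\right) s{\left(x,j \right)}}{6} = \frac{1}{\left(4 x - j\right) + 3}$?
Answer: $- \frac{i \sqrt{14}}{760} \approx - 0.0049232 i$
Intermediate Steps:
$t{\left(G \right)} = -3$
$s{\left(x,j \right)} = - \frac{6}{3 - j + 4 x}$ ($s{\left(x,j \right)} = - \frac{6}{\left(4 x - j\right) + 3} = - \frac{6}{\left(- j + 4 x\right) + 3} = - \frac{6}{3 - j + 4 x}$)
$b{\left(u \right)} = \sqrt{u - \frac{6}{6 + 4 u}}$ ($b{\left(u \right)} = \sqrt{- \frac{6}{3 - -3 + 4 u} + u} = \sqrt{- \frac{6}{3 + 3 + 4 u} + u} = \sqrt{- \frac{6}{6 + 4 u} + u} = \sqrt{u - \frac{6}{6 + 4 u}}$)
$\frac{1}{\left(-55 + 150\right) b{\left(-5 \right)}} = \frac{1}{\left(-55 + 150\right) \sqrt{\frac{-3 - 5 \left(3 + 2 \left(-5\right)\right)}{3 + 2 \left(-5\right)}}} = \frac{1}{95 \sqrt{\frac{-3 - 5 \left(3 - 10\right)}{3 - 10}}} = \frac{1}{95 \sqrt{\frac{-3 - -35}{-7}}} = \frac{1}{95 \sqrt{- \frac{-3 + 35}{7}}} = \frac{1}{95 \sqrt{\left(- \frac{1}{7}\right) 32}} = \frac{1}{95 \sqrt{- \frac{32}{7}}} = \frac{1}{95 \frac{4 i \sqrt{14}}{7}} = \frac{1}{\frac{380}{7} i \sqrt{14}} = - \frac{i \sqrt{14}}{760}$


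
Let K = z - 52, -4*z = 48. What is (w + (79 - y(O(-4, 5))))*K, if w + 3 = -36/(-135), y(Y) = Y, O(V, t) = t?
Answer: -68416/15 ≈ -4561.1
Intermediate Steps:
z = -12 (z = -¼*48 = -12)
K = -64 (K = -12 - 52 = -64)
w = -41/15 (w = -3 - 36/(-135) = -3 - 36*(-1/135) = -3 + 4/15 = -41/15 ≈ -2.7333)
(w + (79 - y(O(-4, 5))))*K = (-41/15 + (79 - 1*5))*(-64) = (-41/15 + (79 - 5))*(-64) = (-41/15 + 74)*(-64) = (1069/15)*(-64) = -68416/15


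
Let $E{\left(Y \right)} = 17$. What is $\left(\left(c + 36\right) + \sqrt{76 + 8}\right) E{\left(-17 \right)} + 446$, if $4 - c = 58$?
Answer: $140 + 34 \sqrt{21} \approx 295.81$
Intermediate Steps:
$c = -54$ ($c = 4 - 58 = -54$)
$\left(\left(c + 36\right) + \sqrt{76 + 8}\right) E{\left(-17 \right)} + 446 = \left(\left(-54 + 36\right) + \sqrt{76 + 8}\right) 17 + 446 = \left(-18 + \sqrt{84}\right) 17 + 446 = \left(-18 + 2 \sqrt{21}\right) 17 + 446 = \left(-306 + 34 \sqrt{21}\right) + 446 = 140 + 34 \sqrt{21}$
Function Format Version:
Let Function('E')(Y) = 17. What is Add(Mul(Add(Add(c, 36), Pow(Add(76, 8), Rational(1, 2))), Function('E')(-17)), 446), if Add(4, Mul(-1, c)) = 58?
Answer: Add(140, Mul(34, Pow(21, Rational(1, 2)))) ≈ 295.81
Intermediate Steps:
c = -54 (c = Add(4, Mul(-1, 58)) = Add(4, -58) = -54)
Add(Mul(Add(Add(c, 36), Pow(Add(76, 8), Rational(1, 2))), Function('E')(-17)), 446) = Add(Mul(Add(Add(-54, 36), Pow(Add(76, 8), Rational(1, 2))), 17), 446) = Add(Mul(Add(-18, Pow(84, Rational(1, 2))), 17), 446) = Add(Mul(Add(-18, Mul(2, Pow(21, Rational(1, 2)))), 17), 446) = Add(Add(-306, Mul(34, Pow(21, Rational(1, 2)))), 446) = Add(140, Mul(34, Pow(21, Rational(1, 2))))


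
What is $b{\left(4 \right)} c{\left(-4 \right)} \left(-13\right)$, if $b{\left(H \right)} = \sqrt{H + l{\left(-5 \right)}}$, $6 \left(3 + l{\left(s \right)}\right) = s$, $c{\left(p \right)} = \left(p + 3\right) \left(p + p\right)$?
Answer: $- \frac{52 \sqrt{6}}{3} \approx -42.458$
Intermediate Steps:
$c{\left(p \right)} = 2 p \left(3 + p\right)$ ($c{\left(p \right)} = \left(3 + p\right) 2 p = 2 p \left(3 + p\right)$)
$l{\left(s \right)} = -3 + \frac{s}{6}$
$b{\left(H \right)} = \sqrt{- \frac{23}{6} + H}$ ($b{\left(H \right)} = \sqrt{H + \left(-3 + \frac{1}{6} \left(-5\right)\right)} = \sqrt{H - \frac{23}{6}} = \sqrt{- \frac{23}{6} + H}$)
$b{\left(4 \right)} c{\left(-4 \right)} \left(-13\right) = \frac{\sqrt{-138 + 36 \cdot 4}}{6} \cdot 2 \left(-4\right) \left(3 - 4\right) \left(-13\right) = \frac{\sqrt{-138 + 144}}{6} \cdot 2 \left(-4\right) \left(-1\right) \left(-13\right) = \frac{\sqrt{6}}{6} \cdot 8 \left(-13\right) = \frac{4 \sqrt{6}}{3} \left(-13\right) = - \frac{52 \sqrt{6}}{3}$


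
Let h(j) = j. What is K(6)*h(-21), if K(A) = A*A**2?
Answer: -4536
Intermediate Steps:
K(A) = A**3
K(6)*h(-21) = 6**3*(-21) = 216*(-21) = -4536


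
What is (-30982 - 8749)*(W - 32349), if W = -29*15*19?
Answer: 1613634834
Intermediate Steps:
W = -8265 (W = -435*19 = -8265)
(-30982 - 8749)*(W - 32349) = (-30982 - 8749)*(-8265 - 32349) = -39731*(-40614) = 1613634834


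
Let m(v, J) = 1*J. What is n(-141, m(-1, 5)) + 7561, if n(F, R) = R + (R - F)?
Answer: 7712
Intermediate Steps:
m(v, J) = J
n(F, R) = -F + 2*R
n(-141, m(-1, 5)) + 7561 = (-1*(-141) + 2*5) + 7561 = (141 + 10) + 7561 = 151 + 7561 = 7712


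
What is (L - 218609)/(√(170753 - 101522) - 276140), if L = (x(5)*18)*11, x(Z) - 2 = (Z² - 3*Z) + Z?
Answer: 612754660/786115777 + 2219*√69231/786115777 ≈ 0.78021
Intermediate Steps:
x(Z) = 2 + Z² - 2*Z (x(Z) = 2 + ((Z² - 3*Z) + Z) = 2 + (Z² - 2*Z) = 2 + Z² - 2*Z)
L = 3366 (L = ((2 + 5² - 2*5)*18)*11 = ((2 + 25 - 10)*18)*11 = (17*18)*11 = 306*11 = 3366)
(L - 218609)/(√(170753 - 101522) - 276140) = (3366 - 218609)/(√(170753 - 101522) - 276140) = -215243/(√69231 - 276140) = -215243/(-276140 + √69231)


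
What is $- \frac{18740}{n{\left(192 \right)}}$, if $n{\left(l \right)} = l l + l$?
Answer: $- \frac{4685}{9264} \approx -0.50572$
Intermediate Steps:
$n{\left(l \right)} = l + l^{2}$ ($n{\left(l \right)} = l^{2} + l = l + l^{2}$)
$- \frac{18740}{n{\left(192 \right)}} = - \frac{18740}{192 \left(1 + 192\right)} = - \frac{18740}{192 \cdot 193} = - \frac{18740}{37056} = \left(-18740\right) \frac{1}{37056} = - \frac{4685}{9264}$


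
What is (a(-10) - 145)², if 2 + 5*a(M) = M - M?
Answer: 528529/25 ≈ 21141.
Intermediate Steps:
a(M) = -⅖ (a(M) = -⅖ + (M - M)/5 = -⅖ + (⅕)*0 = -⅖ + 0 = -⅖)
(a(-10) - 145)² = (-⅖ - 145)² = (-727/5)² = 528529/25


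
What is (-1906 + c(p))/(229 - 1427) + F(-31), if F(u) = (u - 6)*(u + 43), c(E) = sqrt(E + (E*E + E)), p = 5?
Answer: -265003/599 - sqrt(35)/1198 ≈ -442.41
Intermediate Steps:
c(E) = sqrt(E**2 + 2*E) (c(E) = sqrt(E + (E**2 + E)) = sqrt(E + (E + E**2)) = sqrt(E**2 + 2*E))
F(u) = (-6 + u)*(43 + u)
(-1906 + c(p))/(229 - 1427) + F(-31) = (-1906 + sqrt(5*(2 + 5)))/(229 - 1427) + (-258 + (-31)**2 + 37*(-31)) = (-1906 + sqrt(5*7))/(-1198) + (-258 + 961 - 1147) = (-1906 + sqrt(35))*(-1/1198) - 444 = (953/599 - sqrt(35)/1198) - 444 = -265003/599 - sqrt(35)/1198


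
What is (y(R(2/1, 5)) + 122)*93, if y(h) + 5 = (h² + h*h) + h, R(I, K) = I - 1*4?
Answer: 11439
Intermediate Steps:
R(I, K) = -4 + I (R(I, K) = I - 4 = -4 + I)
y(h) = -5 + h + 2*h² (y(h) = -5 + ((h² + h*h) + h) = -5 + ((h² + h²) + h) = -5 + (2*h² + h) = -5 + (h + 2*h²) = -5 + h + 2*h²)
(y(R(2/1, 5)) + 122)*93 = ((-5 + (-4 + 2/1) + 2*(-4 + 2/1)²) + 122)*93 = ((-5 + (-4 + 2*1) + 2*(-4 + 2*1)²) + 122)*93 = ((-5 + (-4 + 2) + 2*(-4 + 2)²) + 122)*93 = ((-5 - 2 + 2*(-2)²) + 122)*93 = ((-5 - 2 + 2*4) + 122)*93 = ((-5 - 2 + 8) + 122)*93 = (1 + 122)*93 = 123*93 = 11439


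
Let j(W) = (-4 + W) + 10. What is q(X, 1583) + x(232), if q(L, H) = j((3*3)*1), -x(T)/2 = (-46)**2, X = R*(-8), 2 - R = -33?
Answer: -4217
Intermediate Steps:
R = 35 (R = 2 - 1*(-33) = 2 + 33 = 35)
j(W) = 6 + W
X = -280 (X = 35*(-8) = -280)
x(T) = -4232 (x(T) = -2*(-46)**2 = -2*2116 = -4232)
q(L, H) = 15 (q(L, H) = 6 + (3*3)*1 = 6 + 9*1 = 6 + 9 = 15)
q(X, 1583) + x(232) = 15 - 4232 = -4217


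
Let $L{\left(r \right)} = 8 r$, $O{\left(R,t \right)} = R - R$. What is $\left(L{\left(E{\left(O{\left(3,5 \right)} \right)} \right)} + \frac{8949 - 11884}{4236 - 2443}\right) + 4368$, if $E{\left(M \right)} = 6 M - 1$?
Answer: $\frac{7814545}{1793} \approx 4358.4$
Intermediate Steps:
$O{\left(R,t \right)} = 0$
$E{\left(M \right)} = -1 + 6 M$
$\left(L{\left(E{\left(O{\left(3,5 \right)} \right)} \right)} + \frac{8949 - 11884}{4236 - 2443}\right) + 4368 = \left(8 \left(-1 + 6 \cdot 0\right) + \frac{8949 - 11884}{4236 - 2443}\right) + 4368 = \left(8 \left(-1 + 0\right) - \frac{2935}{1793}\right) + 4368 = \left(8 \left(-1\right) - \frac{2935}{1793}\right) + 4368 = \left(-8 - \frac{2935}{1793}\right) + 4368 = - \frac{17279}{1793} + 4368 = \frac{7814545}{1793}$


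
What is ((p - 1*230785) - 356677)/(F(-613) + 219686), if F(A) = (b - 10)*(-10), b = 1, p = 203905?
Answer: -383557/219776 ≈ -1.7452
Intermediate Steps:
F(A) = 90 (F(A) = (1 - 10)*(-10) = -9*(-10) = 90)
((p - 1*230785) - 356677)/(F(-613) + 219686) = ((203905 - 1*230785) - 356677)/(90 + 219686) = ((203905 - 230785) - 356677)/219776 = (-26880 - 356677)*(1/219776) = -383557*1/219776 = -383557/219776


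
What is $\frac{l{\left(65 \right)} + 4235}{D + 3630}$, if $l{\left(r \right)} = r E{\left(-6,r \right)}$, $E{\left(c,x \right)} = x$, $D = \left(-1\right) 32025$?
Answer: $- \frac{188}{631} \approx -0.29794$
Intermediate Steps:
$D = -32025$
$l{\left(r \right)} = r^{2}$ ($l{\left(r \right)} = r r = r^{2}$)
$\frac{l{\left(65 \right)} + 4235}{D + 3630} = \frac{65^{2} + 4235}{-32025 + 3630} = \frac{4225 + 4235}{-28395} = 8460 \left(- \frac{1}{28395}\right) = - \frac{188}{631}$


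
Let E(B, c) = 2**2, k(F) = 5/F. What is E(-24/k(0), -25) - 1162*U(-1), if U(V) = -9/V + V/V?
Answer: -11616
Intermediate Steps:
U(V) = 1 - 9/V (U(V) = -9/V + 1 = 1 - 9/V)
E(B, c) = 4
E(-24/k(0), -25) - 1162*U(-1) = 4 - 1162*(-9 - 1)/(-1) = 4 - (-1162)*(-10) = 4 - 1162*10 = 4 - 11620 = -11616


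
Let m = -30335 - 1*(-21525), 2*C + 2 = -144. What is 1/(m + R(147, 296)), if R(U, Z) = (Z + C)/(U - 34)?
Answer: -113/995307 ≈ -0.00011353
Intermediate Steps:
C = -73 (C = -1 + (½)*(-144) = -1 - 72 = -73)
R(U, Z) = (-73 + Z)/(-34 + U) (R(U, Z) = (Z - 73)/(U - 34) = (-73 + Z)/(-34 + U))
m = -8810 (m = -30335 + 21525 = -8810)
1/(m + R(147, 296)) = 1/(-8810 + (-73 + 296)/(-34 + 147)) = 1/(-8810 + 223/113) = 1/(-995307/113) = -113/995307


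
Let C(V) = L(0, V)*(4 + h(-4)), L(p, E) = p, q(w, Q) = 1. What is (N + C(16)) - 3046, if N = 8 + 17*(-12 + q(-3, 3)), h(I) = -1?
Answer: -3225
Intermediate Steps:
C(V) = 0 (C(V) = 0*(4 - 1) = 0*3 = 0)
N = -179 (N = 8 + 17*(-12 + 1) = 8 + 17*(-11) = 8 - 187 = -179)
(N + C(16)) - 3046 = (-179 + 0) - 3046 = -179 - 3046 = -3225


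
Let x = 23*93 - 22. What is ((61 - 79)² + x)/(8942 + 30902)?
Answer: 2441/39844 ≈ 0.061264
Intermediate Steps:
x = 2117 (x = 2139 - 22 = 2117)
((61 - 79)² + x)/(8942 + 30902) = ((61 - 79)² + 2117)/(8942 + 30902) = ((-18)² + 2117)/39844 = (324 + 2117)*(1/39844) = 2441*(1/39844) = 2441/39844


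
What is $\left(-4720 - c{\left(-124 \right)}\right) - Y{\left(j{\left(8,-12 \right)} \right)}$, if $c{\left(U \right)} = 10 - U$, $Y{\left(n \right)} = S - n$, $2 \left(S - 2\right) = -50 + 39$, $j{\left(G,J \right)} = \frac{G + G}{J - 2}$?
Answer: $- \frac{67923}{14} \approx -4851.6$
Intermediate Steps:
$j{\left(G,J \right)} = \frac{2 G}{-2 + J}$
$S = - \frac{7}{2}$ ($S = 2 + \frac{-50 + 39}{2} = 2 + \frac{1}{2} \left(-11\right) = 2 - \frac{11}{2} = - \frac{7}{2} \approx -3.5$)
$Y{\left(n \right)} = - \frac{7}{2} - n$
$\left(-4720 - c{\left(-124 \right)}\right) - Y{\left(j{\left(8,-12 \right)} \right)} = \left(-4720 - \left(10 - -124\right)\right) - \left(- \frac{7}{2} - 2 \cdot 8 \frac{1}{-2 - 12}\right) = \left(-4720 - \left(10 + 124\right)\right) - \left(- \frac{7}{2} - 2 \cdot 8 \frac{1}{-14}\right) = \left(-4720 - 134\right) - \left(- \frac{7}{2} - 2 \cdot 8 \left(- \frac{1}{14}\right)\right) = \left(-4720 - 134\right) - \left(- \frac{7}{2} - - \frac{8}{7}\right) = -4854 - \left(- \frac{7}{2} + \frac{8}{7}\right) = -4854 - - \frac{33}{14} = -4854 + \frac{33}{14} = - \frac{67923}{14}$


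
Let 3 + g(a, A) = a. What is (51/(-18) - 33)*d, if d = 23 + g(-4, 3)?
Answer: -1720/3 ≈ -573.33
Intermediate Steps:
g(a, A) = -3 + a
d = 16 (d = 23 + (-3 - 4) = 23 - 7 = 16)
(51/(-18) - 33)*d = (51/(-18) - 33)*16 = (51*(-1/18) - 33)*16 = (-17/6 - 33)*16 = -215/6*16 = -1720/3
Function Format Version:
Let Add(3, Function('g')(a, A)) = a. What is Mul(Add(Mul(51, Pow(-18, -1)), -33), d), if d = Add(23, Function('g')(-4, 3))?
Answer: Rational(-1720, 3) ≈ -573.33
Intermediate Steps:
Function('g')(a, A) = Add(-3, a)
d = 16 (d = Add(23, Add(-3, -4)) = Add(23, -7) = 16)
Mul(Add(Mul(51, Pow(-18, -1)), -33), d) = Mul(Add(Mul(51, Pow(-18, -1)), -33), 16) = Mul(Add(Mul(51, Rational(-1, 18)), -33), 16) = Mul(Add(Rational(-17, 6), -33), 16) = Mul(Rational(-215, 6), 16) = Rational(-1720, 3)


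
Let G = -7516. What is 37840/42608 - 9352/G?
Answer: 10669929/5003777 ≈ 2.1324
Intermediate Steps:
37840/42608 - 9352/G = 37840/42608 - 9352/(-7516) = 37840*(1/42608) - 9352*(-1/7516) = 2365/2663 + 2338/1879 = 10669929/5003777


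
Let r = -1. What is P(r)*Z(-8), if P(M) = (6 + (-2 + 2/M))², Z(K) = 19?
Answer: 76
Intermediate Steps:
P(M) = (4 + 2/M)²
P(r)*Z(-8) = (4*(1 + 2*(-1))²/(-1)²)*19 = (4*1*(1 - 2)²)*19 = (4*1*(-1)²)*19 = (4*1*1)*19 = 4*19 = 76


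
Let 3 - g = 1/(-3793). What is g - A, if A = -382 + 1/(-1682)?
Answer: 2456238485/6379826 ≈ 385.00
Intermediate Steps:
g = 11380/3793 (g = 3 - 1/(-3793) = 3 - 1*(-1/3793) = 3 + 1/3793 = 11380/3793 ≈ 3.0003)
A = -642525/1682 (A = -382 - 1/1682 = -642525/1682 ≈ -382.00)
g - A = 11380/3793 - 1*(-642525/1682) = 11380/3793 + 642525/1682 = 2456238485/6379826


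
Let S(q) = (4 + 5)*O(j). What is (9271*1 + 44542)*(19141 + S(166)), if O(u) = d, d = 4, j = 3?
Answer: 1031971901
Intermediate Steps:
O(u) = 4
S(q) = 36 (S(q) = (4 + 5)*4 = 9*4 = 36)
(9271*1 + 44542)*(19141 + S(166)) = (9271*1 + 44542)*(19141 + 36) = (9271 + 44542)*19177 = 53813*19177 = 1031971901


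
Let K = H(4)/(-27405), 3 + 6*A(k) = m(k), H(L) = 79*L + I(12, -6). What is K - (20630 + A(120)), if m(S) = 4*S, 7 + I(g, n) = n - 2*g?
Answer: -126120917/6090 ≈ -20710.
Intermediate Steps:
I(g, n) = -7 + n - 2*g (I(g, n) = -7 + (n - 2*g) = -7 + n - 2*g)
H(L) = -37 + 79*L (H(L) = 79*L + (-7 - 6 - 2*12) = 79*L + (-7 - 6 - 24) = 79*L - 37 = -37 + 79*L)
A(k) = -½ + 2*k/3 (A(k) = -½ + (4*k)/6 = -½ + 2*k/3)
K = -31/3045 (K = (-37 + 79*4)/(-27405) = (-37 + 316)*(-1/27405) = 279*(-1/27405) = -31/3045 ≈ -0.010181)
K - (20630 + A(120)) = -31/3045 - (20630 + (-½ + (⅔)*120)) = -31/3045 - (20630 + (-½ + 80)) = -31/3045 - (20630 + 159/2) = -31/3045 - 1*41419/2 = -31/3045 - 41419/2 = -126120917/6090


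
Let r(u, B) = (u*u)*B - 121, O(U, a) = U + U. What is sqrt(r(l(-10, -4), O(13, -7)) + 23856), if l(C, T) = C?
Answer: sqrt(26335) ≈ 162.28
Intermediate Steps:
O(U, a) = 2*U
r(u, B) = -121 + B*u**2 (r(u, B) = u**2*B - 121 = B*u**2 - 121 = -121 + B*u**2)
sqrt(r(l(-10, -4), O(13, -7)) + 23856) = sqrt((-121 + (2*13)*(-10)**2) + 23856) = sqrt((-121 + 26*100) + 23856) = sqrt((-121 + 2600) + 23856) = sqrt(2479 + 23856) = sqrt(26335)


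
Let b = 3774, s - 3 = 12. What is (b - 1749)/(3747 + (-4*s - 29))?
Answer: 2025/3658 ≈ 0.55358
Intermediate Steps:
s = 15 (s = 3 + 12 = 15)
(b - 1749)/(3747 + (-4*s - 29)) = (3774 - 1749)/(3747 + (-4*15 - 29)) = 2025/(3747 + (-60 - 29)) = 2025/(3747 - 89) = 2025/3658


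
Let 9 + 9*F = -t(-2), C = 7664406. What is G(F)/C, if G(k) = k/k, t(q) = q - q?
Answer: 1/7664406 ≈ 1.3047e-7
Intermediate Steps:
t(q) = 0
F = -1 (F = -1 + (-1*0)/9 = -1 + (⅑)*0 = -1 + 0 = -1)
G(k) = 1
G(F)/C = 1/7664406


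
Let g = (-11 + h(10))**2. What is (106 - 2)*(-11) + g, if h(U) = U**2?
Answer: 6777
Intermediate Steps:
g = 7921 (g = (-11 + 10**2)**2 = (-11 + 100)**2 = 89**2 = 7921)
(106 - 2)*(-11) + g = (106 - 2)*(-11) + 7921 = 104*(-11) + 7921 = -1144 + 7921 = 6777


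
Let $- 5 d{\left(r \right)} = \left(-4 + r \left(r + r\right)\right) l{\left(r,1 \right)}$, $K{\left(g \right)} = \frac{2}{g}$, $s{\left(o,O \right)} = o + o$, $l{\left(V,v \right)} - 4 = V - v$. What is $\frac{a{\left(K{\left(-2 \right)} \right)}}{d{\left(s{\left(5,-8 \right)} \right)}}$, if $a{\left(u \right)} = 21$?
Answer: $- \frac{15}{364} \approx -0.041209$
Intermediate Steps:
$l{\left(V,v \right)} = 4 + V - v$ ($l{\left(V,v \right)} = 4 + \left(V - v\right) = 4 + V - v$)
$s{\left(o,O \right)} = 2 o$
$d{\left(r \right)} = - \frac{\left(-4 + 2 r^{2}\right) \left(3 + r\right)}{5}$ ($d{\left(r \right)} = - \frac{\left(-4 + r \left(r + r\right)\right) \left(4 + r - 1\right)}{5} = - \frac{\left(-4 + r 2 r\right) \left(4 + r - 1\right)}{5} = - \frac{\left(-4 + 2 r^{2}\right) \left(3 + r\right)}{5}$)
$\frac{a{\left(K{\left(-2 \right)} \right)}}{d{\left(s{\left(5,-8 \right)} \right)}} = \frac{21}{\left(- \frac{2}{5}\right) \left(-2 + \left(2 \cdot 5\right)^{2}\right) \left(3 + 2 \cdot 5\right)} = \frac{21}{\left(- \frac{2}{5}\right) \left(-2 + 10^{2}\right) \left(3 + 10\right)} = \frac{21}{\left(- \frac{2}{5}\right) \left(-2 + 100\right) 13} = \frac{21}{\left(- \frac{2}{5}\right) 98 \cdot 13} = \frac{21}{- \frac{2548}{5}} = 21 \left(- \frac{5}{2548}\right) = - \frac{15}{364}$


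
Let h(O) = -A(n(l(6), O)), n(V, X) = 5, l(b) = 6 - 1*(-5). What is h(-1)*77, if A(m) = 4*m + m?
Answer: -1925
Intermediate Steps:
l(b) = 11 (l(b) = 6 + 5 = 11)
A(m) = 5*m
h(O) = -25 (h(O) = -5*5 = -1*25 = -25)
h(-1)*77 = -25*77 = -1925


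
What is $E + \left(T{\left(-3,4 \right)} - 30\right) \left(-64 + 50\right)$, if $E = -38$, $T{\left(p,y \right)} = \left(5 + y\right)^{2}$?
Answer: $-752$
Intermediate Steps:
$E + \left(T{\left(-3,4 \right)} - 30\right) \left(-64 + 50\right) = -38 + \left(\left(5 + 4\right)^{2} - 30\right) \left(-64 + 50\right) = -38 + \left(9^{2} - 30\right) \left(-14\right) = -38 + \left(81 - 30\right) \left(-14\right) = -38 + 51 \left(-14\right) = -38 - 714 = -752$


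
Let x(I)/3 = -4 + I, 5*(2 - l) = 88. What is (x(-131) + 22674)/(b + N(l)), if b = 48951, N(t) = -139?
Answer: 22269/48812 ≈ 0.45622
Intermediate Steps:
l = -78/5 (l = 2 - ⅕*88 = 2 - 88/5 = -78/5 ≈ -15.600)
x(I) = -12 + 3*I (x(I) = 3*(-4 + I) = -12 + 3*I)
(x(-131) + 22674)/(b + N(l)) = ((-12 + 3*(-131)) + 22674)/(48951 - 139) = ((-12 - 393) + 22674)/48812 = (-405 + 22674)*(1/48812) = 22269*(1/48812) = 22269/48812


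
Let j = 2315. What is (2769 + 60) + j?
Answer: 5144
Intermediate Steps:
(2769 + 60) + j = (2769 + 60) + 2315 = 2829 + 2315 = 5144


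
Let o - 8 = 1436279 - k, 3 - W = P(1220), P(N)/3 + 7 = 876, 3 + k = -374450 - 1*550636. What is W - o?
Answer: -2363980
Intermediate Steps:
k = -925089 (k = -3 + (-374450 - 1*550636) = -3 + (-374450 - 550636) = -3 - 925086 = -925089)
P(N) = 2607 (P(N) = -21 + 3*876 = -21 + 2628 = 2607)
W = -2604 (W = 3 - 1*2607 = 3 - 2607 = -2604)
o = 2361376 (o = 8 + (1436279 - 1*(-925089)) = 8 + (1436279 + 925089) = 8 + 2361368 = 2361376)
W - o = -2604 - 1*2361376 = -2604 - 2361376 = -2363980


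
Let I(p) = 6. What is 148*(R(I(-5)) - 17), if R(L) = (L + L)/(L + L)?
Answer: -2368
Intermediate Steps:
R(L) = 1 (R(L) = (2*L)/((2*L)) = (2*L)*(1/(2*L)) = 1)
148*(R(I(-5)) - 17) = 148*(1 - 17) = 148*(-16) = -2368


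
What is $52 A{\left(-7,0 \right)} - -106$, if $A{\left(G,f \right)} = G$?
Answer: $-258$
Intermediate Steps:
$52 A{\left(-7,0 \right)} - -106 = 52 \left(-7\right) - -106 = -364 + 106 = -258$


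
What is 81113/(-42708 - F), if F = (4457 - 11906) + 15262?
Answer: -81113/50521 ≈ -1.6055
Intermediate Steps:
F = 7813 (F = -7449 + 15262 = 7813)
81113/(-42708 - F) = 81113/(-42708 - 1*7813) = 81113/(-42708 - 7813) = 81113/(-50521) = 81113*(-1/50521) = -81113/50521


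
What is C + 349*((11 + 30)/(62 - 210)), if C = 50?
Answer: -6909/148 ≈ -46.682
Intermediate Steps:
C + 349*((11 + 30)/(62 - 210)) = 50 + 349*((11 + 30)/(62 - 210)) = 50 + 349*(41/(-148)) = 50 + 349*(41*(-1/148)) = 50 + 349*(-41/148) = 50 - 14309/148 = -6909/148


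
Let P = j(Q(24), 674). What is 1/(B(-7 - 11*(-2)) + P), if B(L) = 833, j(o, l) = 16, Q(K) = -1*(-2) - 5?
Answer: 1/849 ≈ 0.0011779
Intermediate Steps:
Q(K) = -3 (Q(K) = 2 - 5 = -3)
P = 16
1/(B(-7 - 11*(-2)) + P) = 1/(833 + 16) = 1/849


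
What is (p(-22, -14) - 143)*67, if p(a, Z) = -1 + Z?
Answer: -10586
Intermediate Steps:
(p(-22, -14) - 143)*67 = ((-1 - 14) - 143)*67 = (-15 - 143)*67 = -158*67 = -10586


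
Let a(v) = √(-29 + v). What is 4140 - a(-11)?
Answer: 4140 - 2*I*√10 ≈ 4140.0 - 6.3246*I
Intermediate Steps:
4140 - a(-11) = 4140 - √(-29 - 11) = 4140 - √(-40) = 4140 - 2*I*√10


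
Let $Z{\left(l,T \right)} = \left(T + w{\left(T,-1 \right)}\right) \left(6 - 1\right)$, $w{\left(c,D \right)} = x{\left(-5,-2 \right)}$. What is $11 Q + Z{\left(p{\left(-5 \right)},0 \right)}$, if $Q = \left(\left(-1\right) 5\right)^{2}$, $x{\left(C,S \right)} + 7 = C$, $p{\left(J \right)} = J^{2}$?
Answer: $215$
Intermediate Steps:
$x{\left(C,S \right)} = -7 + C$
$w{\left(c,D \right)} = -12$ ($w{\left(c,D \right)} = -7 - 5 = -12$)
$Q = 25$ ($Q = \left(-5\right)^{2} = 25$)
$Z{\left(l,T \right)} = -60 + 5 T$ ($Z{\left(l,T \right)} = \left(T - 12\right) \left(6 - 1\right) = \left(-12 + T\right) 5 = -60 + 5 T$)
$11 Q + Z{\left(p{\left(-5 \right)},0 \right)} = 11 \cdot 25 + \left(-60 + 5 \cdot 0\right) = 275 + \left(-60 + 0\right) = 275 - 60 = 215$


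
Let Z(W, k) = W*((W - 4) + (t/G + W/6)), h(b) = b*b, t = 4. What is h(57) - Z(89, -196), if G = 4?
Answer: -34351/6 ≈ -5725.2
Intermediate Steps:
h(b) = b²
Z(W, k) = W*(-3 + 7*W/6) (Z(W, k) = W*((W - 4) + (4/4 + W/6)) = W*((-4 + W) + (4*(¼) + W*(⅙))) = W*((-4 + W) + (1 + W/6)) = W*(-3 + 7*W/6))
h(57) - Z(89, -196) = 57² - 89*(-18 + 7*89)/6 = 3249 - 89*(-18 + 623)/6 = 3249 - 89*605/6 = 3249 - 1*53845/6 = 3249 - 53845/6 = -34351/6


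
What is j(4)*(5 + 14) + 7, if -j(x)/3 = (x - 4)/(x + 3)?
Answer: 7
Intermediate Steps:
j(x) = -3*(-4 + x)/(3 + x) (j(x) = -3*(x - 4)/(x + 3) = -3*(-4 + x)/(3 + x))
j(4)*(5 + 14) + 7 = (3*(4 - 1*4)/(3 + 4))*(5 + 14) + 7 = (3*(4 - 4)/7)*19 + 7 = (3*(1/7)*0)*19 + 7 = 0*19 + 7 = 0 + 7 = 7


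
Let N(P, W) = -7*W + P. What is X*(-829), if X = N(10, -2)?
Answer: -19896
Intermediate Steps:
N(P, W) = P - 7*W
X = 24 (X = 10 - 7*(-2) = 10 + 14 = 24)
X*(-829) = 24*(-829) = -19896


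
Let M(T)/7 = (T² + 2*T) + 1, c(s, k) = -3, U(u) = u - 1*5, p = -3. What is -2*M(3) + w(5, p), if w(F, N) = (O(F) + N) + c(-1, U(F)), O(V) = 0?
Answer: -230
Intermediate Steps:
U(u) = -5 + u (U(u) = u - 5 = -5 + u)
M(T) = 7 + 7*T² + 14*T (M(T) = 7*((T² + 2*T) + 1) = 7*(1 + T² + 2*T) = 7 + 7*T² + 14*T)
w(F, N) = -3 + N (w(F, N) = (0 + N) - 3 = N - 3 = -3 + N)
-2*M(3) + w(5, p) = -2*(7 + 7*3² + 14*3) + (-3 - 3) = -2*(7 + 7*9 + 42) - 6 = -2*(7 + 63 + 42) - 6 = -2*112 - 6 = -224 - 6 = -230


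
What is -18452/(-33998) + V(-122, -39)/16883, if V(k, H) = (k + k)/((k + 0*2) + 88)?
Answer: 2650037364/4878899989 ≈ 0.54316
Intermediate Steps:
V(k, H) = 2*k/(88 + k) (V(k, H) = (2*k)/((k + 0) + 88) = (2*k)/(k + 88) = (2*k)/(88 + k) = 2*k/(88 + k))
-18452/(-33998) + V(-122, -39)/16883 = -18452/(-33998) + (2*(-122)/(88 - 122))/16883 = -18452*(-1/33998) + (2*(-122)/(-34))*(1/16883) = 9226/16999 + (2*(-122)*(-1/34))*(1/16883) = 9226/16999 + (122/17)*(1/16883) = 9226/16999 + 122/287011 = 2650037364/4878899989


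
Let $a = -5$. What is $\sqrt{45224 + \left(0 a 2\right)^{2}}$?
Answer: $2 \sqrt{11306} \approx 212.66$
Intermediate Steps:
$\sqrt{45224 + \left(0 a 2\right)^{2}} = \sqrt{45224 + \left(0 \left(-5\right) 2\right)^{2}} = \sqrt{45224 + \left(0 \cdot 2\right)^{2}} = \sqrt{45224 + 0^{2}} = \sqrt{45224 + 0} = \sqrt{45224} = 2 \sqrt{11306}$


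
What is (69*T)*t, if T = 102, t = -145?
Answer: -1020510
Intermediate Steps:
(69*T)*t = (69*102)*(-145) = 7038*(-145) = -1020510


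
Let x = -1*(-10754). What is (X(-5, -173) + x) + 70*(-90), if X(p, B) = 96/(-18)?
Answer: 13346/3 ≈ 4448.7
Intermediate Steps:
x = 10754
X(p, B) = -16/3 (X(p, B) = 96*(-1/18) = -16/3)
(X(-5, -173) + x) + 70*(-90) = (-16/3 + 10754) + 70*(-90) = 32246/3 - 6300 = 13346/3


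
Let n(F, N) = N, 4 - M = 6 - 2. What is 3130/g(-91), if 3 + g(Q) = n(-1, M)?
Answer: -3130/3 ≈ -1043.3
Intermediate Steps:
M = 0 (M = 4 - (6 - 2) = 4 - 1*4 = 4 - 4 = 0)
g(Q) = -3 (g(Q) = -3 + 0 = -3)
3130/g(-91) = 3130/(-3) = 3130*(-⅓) = -3130/3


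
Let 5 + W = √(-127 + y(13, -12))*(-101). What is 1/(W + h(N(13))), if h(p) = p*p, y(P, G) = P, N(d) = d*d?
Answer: I/(101*√114 + 28556*I) ≈ 3.4969e-5 + 1.3206e-6*I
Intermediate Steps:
N(d) = d²
h(p) = p²
W = -5 - 101*I*√114 (W = -5 + √(-127 + 13)*(-101) = -5 + √(-114)*(-101) = -5 + (I*√114)*(-101) = -5 - 101*I*√114 ≈ -5.0 - 1078.4*I)
1/(W + h(N(13))) = 1/((-5 - 101*I*√114) + (13²)²) = 1/((-5 - 101*I*√114) + 169²) = 1/((-5 - 101*I*√114) + 28561) = 1/(28556 - 101*I*√114)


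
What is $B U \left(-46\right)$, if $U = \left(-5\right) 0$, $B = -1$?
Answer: $0$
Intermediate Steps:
$U = 0$
$B U \left(-46\right) = \left(-1\right) 0 \left(-46\right) = 0 \left(-46\right) = 0$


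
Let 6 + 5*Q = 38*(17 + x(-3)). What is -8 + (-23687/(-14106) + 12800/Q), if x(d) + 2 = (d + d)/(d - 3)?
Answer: 424554539/4245906 ≈ 99.991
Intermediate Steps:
x(d) = -2 + 2*d/(-3 + d) (x(d) = -2 + (d + d)/(d - 3) = -2 + (2*d)/(-3 + d) = -2 + 2*d/(-3 + d))
Q = 602/5 (Q = -6/5 + (38*(17 + 6/(-3 - 3)))/5 = -6/5 + (38*(17 + 6/(-6)))/5 = -6/5 + (38*(17 + 6*(-⅙)))/5 = -6/5 + (38*(17 - 1))/5 = -6/5 + (38*16)/5 = -6/5 + (⅕)*608 = -6/5 + 608/5 = 602/5 ≈ 120.40)
-8 + (-23687/(-14106) + 12800/Q) = -8 + (-23687/(-14106) + 12800/(602/5)) = -8 + (-23687*(-1/14106) + 12800*(5/602)) = -8 + (23687/14106 + 32000/301) = -8 + 458521787/4245906 = 424554539/4245906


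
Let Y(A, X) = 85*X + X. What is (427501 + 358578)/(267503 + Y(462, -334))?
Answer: 786079/238779 ≈ 3.2921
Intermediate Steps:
Y(A, X) = 86*X
(427501 + 358578)/(267503 + Y(462, -334)) = (427501 + 358578)/(267503 + 86*(-334)) = 786079/(267503 - 28724) = 786079/238779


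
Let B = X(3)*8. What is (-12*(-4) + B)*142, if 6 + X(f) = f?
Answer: 3408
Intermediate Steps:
X(f) = -6 + f
B = -24 (B = (-6 + 3)*8 = -3*8 = -24)
(-12*(-4) + B)*142 = (-12*(-4) - 24)*142 = (48 - 24)*142 = 24*142 = 3408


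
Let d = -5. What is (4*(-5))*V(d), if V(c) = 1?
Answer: -20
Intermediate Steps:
(4*(-5))*V(d) = (4*(-5))*1 = -20*1 = -20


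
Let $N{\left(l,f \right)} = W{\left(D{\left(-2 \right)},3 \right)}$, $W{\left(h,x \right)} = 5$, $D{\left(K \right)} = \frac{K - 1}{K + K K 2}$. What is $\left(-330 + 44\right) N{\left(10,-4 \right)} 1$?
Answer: $-1430$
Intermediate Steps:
$D{\left(K \right)} = \frac{-1 + K}{K + 2 K^{2}}$ ($D{\left(K \right)} = \frac{-1 + K}{K + K^{2} \cdot 2} = \frac{-1 + K}{K + 2 K^{2}}$)
$N{\left(l,f \right)} = 5$
$\left(-330 + 44\right) N{\left(10,-4 \right)} 1 = \left(-330 + 44\right) 5 \cdot 1 = \left(-286\right) 5 = -1430$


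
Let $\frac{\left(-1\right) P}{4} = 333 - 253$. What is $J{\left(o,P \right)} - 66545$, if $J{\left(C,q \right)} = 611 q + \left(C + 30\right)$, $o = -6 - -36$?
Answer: $-262005$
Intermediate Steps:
$P = -320$ ($P = - 4 \left(333 - 253\right) = \left(-4\right) 80 = -320$)
$o = 30$ ($o = -6 + 36 = 30$)
$J{\left(C,q \right)} = 30 + C + 611 q$ ($J{\left(C,q \right)} = 611 q + \left(30 + C\right) = 30 + C + 611 q$)
$J{\left(o,P \right)} - 66545 = \left(30 + 30 + 611 \left(-320\right)\right) - 66545 = \left(30 + 30 - 195520\right) - 66545 = -195460 - 66545 = -262005$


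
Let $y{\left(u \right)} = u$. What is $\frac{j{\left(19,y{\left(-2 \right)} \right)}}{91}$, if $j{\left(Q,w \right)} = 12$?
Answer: $\frac{12}{91} \approx 0.13187$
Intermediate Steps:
$\frac{j{\left(19,y{\left(-2 \right)} \right)}}{91} = \frac{1}{91} \cdot 12 = \frac{12}{91}$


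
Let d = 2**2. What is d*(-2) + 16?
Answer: 8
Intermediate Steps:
d = 4
d*(-2) + 16 = 4*(-2) + 16 = -8 + 16 = 8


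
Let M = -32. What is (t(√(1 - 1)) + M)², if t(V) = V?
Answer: 1024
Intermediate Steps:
(t(√(1 - 1)) + M)² = (√(1 - 1) - 32)² = (√0 - 32)² = (0 - 32)² = (-32)² = 1024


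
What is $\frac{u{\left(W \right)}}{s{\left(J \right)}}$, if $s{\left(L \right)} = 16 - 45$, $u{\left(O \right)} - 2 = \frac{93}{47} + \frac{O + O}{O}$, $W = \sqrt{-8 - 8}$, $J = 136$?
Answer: $- \frac{281}{1363} \approx -0.20616$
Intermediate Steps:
$W = 4 i$ ($W = \sqrt{-16} = 4 i \approx 4.0 i$)
$u{\left(O \right)} = \frac{281}{47}$ ($u{\left(O \right)} = 2 + \left(\frac{93}{47} + \frac{O + O}{O}\right) = 2 + \left(93 \cdot \frac{1}{47} + \frac{2 O}{O}\right) = 2 + \left(\frac{93}{47} + 2\right) = 2 + \frac{187}{47} = \frac{281}{47}$)
$s{\left(L \right)} = -29$
$\frac{u{\left(W \right)}}{s{\left(J \right)}} = \frac{281}{47 \left(-29\right)} = \frac{281}{47} \left(- \frac{1}{29}\right) = - \frac{281}{1363}$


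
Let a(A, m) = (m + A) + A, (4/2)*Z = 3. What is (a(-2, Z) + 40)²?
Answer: 5625/4 ≈ 1406.3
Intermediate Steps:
Z = 3/2 (Z = (½)*3 = 3/2 ≈ 1.5000)
a(A, m) = m + 2*A (a(A, m) = (A + m) + A = m + 2*A)
(a(-2, Z) + 40)² = ((3/2 + 2*(-2)) + 40)² = ((3/2 - 4) + 40)² = (-5/2 + 40)² = (75/2)² = 5625/4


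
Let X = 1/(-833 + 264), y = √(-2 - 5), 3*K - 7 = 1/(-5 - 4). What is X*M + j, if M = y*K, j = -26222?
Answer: -26222 - 62*I*√7/15363 ≈ -26222.0 - 0.010677*I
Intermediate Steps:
K = 62/27 (K = 7/3 + 1/(3*(-5 - 4)) = 7/3 + (⅓)/(-9) = 7/3 + (⅓)*(-⅑) = 7/3 - 1/27 = 62/27 ≈ 2.2963)
y = I*√7 (y = √(-7) = I*√7 ≈ 2.6458*I)
M = 62*I*√7/27 (M = (I*√7)*(62/27) = 62*I*√7/27 ≈ 6.0754*I)
X = -1/569 (X = 1/(-569) = -1/569 ≈ -0.0017575)
X*M + j = -62*I*√7/15363 - 26222 = -26222 - 62*I*√7/15363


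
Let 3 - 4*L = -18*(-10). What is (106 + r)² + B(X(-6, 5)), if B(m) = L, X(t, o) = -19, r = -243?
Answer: 74899/4 ≈ 18725.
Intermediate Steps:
L = -177/4 (L = ¾ - (-9)*(-10)/2 = ¾ - ¼*180 = ¾ - 45 = -177/4 ≈ -44.250)
B(m) = -177/4
(106 + r)² + B(X(-6, 5)) = (106 - 243)² - 177/4 = (-137)² - 177/4 = 18769 - 177/4 = 74899/4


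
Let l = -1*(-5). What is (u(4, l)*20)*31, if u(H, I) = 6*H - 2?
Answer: 13640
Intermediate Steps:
l = 5
u(H, I) = -2 + 6*H
(u(4, l)*20)*31 = ((-2 + 6*4)*20)*31 = ((-2 + 24)*20)*31 = (22*20)*31 = 440*31 = 13640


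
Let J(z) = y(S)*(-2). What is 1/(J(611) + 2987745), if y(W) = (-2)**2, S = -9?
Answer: 1/2987737 ≈ 3.3470e-7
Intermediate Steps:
y(W) = 4
J(z) = -8 (J(z) = 4*(-2) = -8)
1/(J(611) + 2987745) = 1/(-8 + 2987745) = 1/2987737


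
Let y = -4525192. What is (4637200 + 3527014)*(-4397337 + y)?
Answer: -72845436177206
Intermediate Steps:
(4637200 + 3527014)*(-4397337 + y) = (4637200 + 3527014)*(-4397337 - 4525192) = 8164214*(-8922529) = -72845436177206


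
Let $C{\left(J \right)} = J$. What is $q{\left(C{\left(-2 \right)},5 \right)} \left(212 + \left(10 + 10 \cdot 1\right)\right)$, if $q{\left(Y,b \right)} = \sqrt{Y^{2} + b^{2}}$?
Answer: $232 \sqrt{29} \approx 1249.4$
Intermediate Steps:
$q{\left(C{\left(-2 \right)},5 \right)} \left(212 + \left(10 + 10 \cdot 1\right)\right) = \sqrt{\left(-2\right)^{2} + 5^{2}} \left(212 + \left(10 + 10 \cdot 1\right)\right) = \sqrt{4 + 25} \left(212 + \left(10 + 10\right)\right) = \sqrt{29} \left(212 + 20\right) = \sqrt{29} \cdot 232 = 232 \sqrt{29}$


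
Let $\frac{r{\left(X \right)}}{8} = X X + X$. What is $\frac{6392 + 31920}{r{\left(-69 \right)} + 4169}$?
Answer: $\frac{38312}{41705} \approx 0.91864$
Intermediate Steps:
$r{\left(X \right)} = 8 X + 8 X^{2}$ ($r{\left(X \right)} = 8 \left(X X + X\right) = 8 \left(X^{2} + X\right) = 8 \left(X + X^{2}\right) = 8 X + 8 X^{2}$)
$\frac{6392 + 31920}{r{\left(-69 \right)} + 4169} = \frac{6392 + 31920}{8 \left(-69\right) \left(1 - 69\right) + 4169} = \frac{38312}{8 \left(-69\right) \left(-68\right) + 4169} = \frac{38312}{37536 + 4169} = \frac{38312}{41705}$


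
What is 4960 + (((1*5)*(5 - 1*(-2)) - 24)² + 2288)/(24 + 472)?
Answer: 2462569/496 ≈ 4964.9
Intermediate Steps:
4960 + (((1*5)*(5 - 1*(-2)) - 24)² + 2288)/(24 + 472) = 4960 + ((5*(5 + 2) - 24)² + 2288)/496 = 4960 + ((5*7 - 24)² + 2288)*(1/496) = 4960 + ((35 - 24)² + 2288)*(1/496) = 4960 + (11² + 2288)*(1/496) = 4960 + (121 + 2288)*(1/496) = 4960 + 2409*(1/496) = 4960 + 2409/496 = 2462569/496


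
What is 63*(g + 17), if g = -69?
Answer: -3276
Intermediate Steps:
63*(g + 17) = 63*(-69 + 17) = 63*(-52) = -3276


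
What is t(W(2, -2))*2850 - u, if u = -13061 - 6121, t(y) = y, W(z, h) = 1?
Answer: 22032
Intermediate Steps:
u = -19182
t(W(2, -2))*2850 - u = 1*2850 - 1*(-19182) = 2850 + 19182 = 22032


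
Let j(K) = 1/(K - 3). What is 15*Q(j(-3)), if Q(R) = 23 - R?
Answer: 695/2 ≈ 347.50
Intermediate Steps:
j(K) = 1/(-3 + K)
15*Q(j(-3)) = 15*(23 - 1/(-3 - 3)) = 15*(23 - 1/(-6)) = 15*(23 - 1*(-⅙)) = 15*(23 + ⅙) = 15*(139/6) = 695/2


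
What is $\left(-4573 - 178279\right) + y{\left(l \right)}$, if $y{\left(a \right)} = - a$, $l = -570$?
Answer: $-182282$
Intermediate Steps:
$\left(-4573 - 178279\right) + y{\left(l \right)} = \left(-4573 - 178279\right) - -570 = -182852 + 570 = -182282$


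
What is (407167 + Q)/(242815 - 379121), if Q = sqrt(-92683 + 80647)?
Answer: -23951/8018 - I*sqrt(3009)/68153 ≈ -2.9872 - 0.00080487*I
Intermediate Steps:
Q = 2*I*sqrt(3009) (Q = sqrt(-12036) = 2*I*sqrt(3009) ≈ 109.71*I)
(407167 + Q)/(242815 - 379121) = (407167 + 2*I*sqrt(3009))/(242815 - 379121) = (407167 + 2*I*sqrt(3009))/(-136306) = (407167 + 2*I*sqrt(3009))*(-1/136306) = -23951/8018 - I*sqrt(3009)/68153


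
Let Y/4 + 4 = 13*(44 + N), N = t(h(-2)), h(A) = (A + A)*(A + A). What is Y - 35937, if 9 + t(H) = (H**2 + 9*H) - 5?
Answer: -13593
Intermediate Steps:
h(A) = 4*A**2 (h(A) = (2*A)*(2*A) = 4*A**2)
t(H) = -14 + H**2 + 9*H (t(H) = -9 + ((H**2 + 9*H) - 5) = -9 + (-5 + H**2 + 9*H) = -14 + H**2 + 9*H)
N = 386 (N = -14 + (4*(-2)**2)**2 + 9*(4*(-2)**2) = -14 + (4*4)**2 + 9*(4*4) = -14 + 16**2 + 9*16 = -14 + 256 + 144 = 386)
Y = 22344 (Y = -16 + 4*(13*(44 + 386)) = -16 + 4*(13*430) = -16 + 4*5590 = -16 + 22360 = 22344)
Y - 35937 = 22344 - 35937 = -13593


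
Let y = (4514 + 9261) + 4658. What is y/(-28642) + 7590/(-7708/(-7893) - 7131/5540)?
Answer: -9506232286698679/389034633646 ≈ -24435.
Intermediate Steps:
y = 18433 (y = 13775 + 4658 = 18433)
y/(-28642) + 7590/(-7708/(-7893) - 7131/5540) = 18433/(-28642) + 7590/(-7708/(-7893) - 7131/5540) = 18433*(-1/28642) + 7590/(-7708*(-1/7893) - 7131*1/5540) = -18433/28642 + 7590/(7708/7893 - 7131/5540) = -18433/28642 + 7590/(-13582663/43727220) = -18433/28642 + 7590*(-43727220/13582663) = -18433/28642 - 331889599800/13582663 = -9506232286698679/389034633646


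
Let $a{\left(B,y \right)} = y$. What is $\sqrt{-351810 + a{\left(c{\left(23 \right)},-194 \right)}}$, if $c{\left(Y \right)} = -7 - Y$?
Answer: $2 i \sqrt{88001} \approx 593.3 i$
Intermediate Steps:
$\sqrt{-351810 + a{\left(c{\left(23 \right)},-194 \right)}} = \sqrt{-351810 - 194} = \sqrt{-352004} = 2 i \sqrt{88001}$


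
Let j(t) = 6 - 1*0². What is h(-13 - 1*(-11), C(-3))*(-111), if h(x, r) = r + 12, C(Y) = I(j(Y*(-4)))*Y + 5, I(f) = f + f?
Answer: 2109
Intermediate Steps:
j(t) = 6 (j(t) = 6 - 1*0 = 6 + 0 = 6)
I(f) = 2*f
C(Y) = 5 + 12*Y (C(Y) = (2*6)*Y + 5 = 12*Y + 5 = 5 + 12*Y)
h(x, r) = 12 + r
h(-13 - 1*(-11), C(-3))*(-111) = (12 + (5 + 12*(-3)))*(-111) = (12 + (5 - 36))*(-111) = (12 - 31)*(-111) = -19*(-111) = 2109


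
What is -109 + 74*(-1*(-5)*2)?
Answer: 631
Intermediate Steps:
-109 + 74*(-1*(-5)*2) = -109 + 74*(5*2) = -109 + 74*10 = -109 + 740 = 631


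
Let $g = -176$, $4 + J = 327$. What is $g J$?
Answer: $-56848$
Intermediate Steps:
$J = 323$ ($J = -4 + 327 = 323$)
$g J = \left(-176\right) 323 = -56848$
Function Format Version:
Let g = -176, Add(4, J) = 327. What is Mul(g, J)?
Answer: -56848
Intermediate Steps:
J = 323 (J = Add(-4, 327) = 323)
Mul(g, J) = Mul(-176, 323) = -56848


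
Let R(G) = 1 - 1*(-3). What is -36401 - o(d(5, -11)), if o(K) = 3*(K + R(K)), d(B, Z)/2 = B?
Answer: -36443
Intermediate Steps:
R(G) = 4 (R(G) = 1 + 3 = 4)
d(B, Z) = 2*B
o(K) = 12 + 3*K (o(K) = 3*(K + 4) = 3*(4 + K) = 12 + 3*K)
-36401 - o(d(5, -11)) = -36401 - (12 + 3*(2*5)) = -36401 - (12 + 3*10) = -36401 - (12 + 30) = -36401 - 1*42 = -36401 - 42 = -36443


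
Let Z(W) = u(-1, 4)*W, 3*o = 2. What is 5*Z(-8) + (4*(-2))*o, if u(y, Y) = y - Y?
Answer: 584/3 ≈ 194.67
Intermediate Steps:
o = ⅔ (o = (⅓)*2 = ⅔ ≈ 0.66667)
Z(W) = -5*W (Z(W) = (-1 - 1*4)*W = (-1 - 4)*W = -5*W)
5*Z(-8) + (4*(-2))*o = 5*(-5*(-8)) + (4*(-2))*(⅔) = 5*40 - 8*⅔ = 200 - 16/3 = 584/3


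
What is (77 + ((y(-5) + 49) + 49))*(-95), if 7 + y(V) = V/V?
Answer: -16055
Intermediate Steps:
y(V) = -6 (y(V) = -7 + V/V = -7 + 1 = -6)
(77 + ((y(-5) + 49) + 49))*(-95) = (77 + ((-6 + 49) + 49))*(-95) = (77 + (43 + 49))*(-95) = (77 + 92)*(-95) = 169*(-95) = -16055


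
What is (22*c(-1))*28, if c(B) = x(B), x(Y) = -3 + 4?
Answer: 616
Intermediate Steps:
x(Y) = 1
c(B) = 1
(22*c(-1))*28 = (22*1)*28 = 22*28 = 616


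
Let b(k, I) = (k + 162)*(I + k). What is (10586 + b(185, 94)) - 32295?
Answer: 75104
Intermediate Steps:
b(k, I) = (162 + k)*(I + k)
(10586 + b(185, 94)) - 32295 = (10586 + (185² + 162*94 + 162*185 + 94*185)) - 32295 = (10586 + (34225 + 15228 + 29970 + 17390)) - 32295 = (10586 + 96813) - 32295 = 107399 - 32295 = 75104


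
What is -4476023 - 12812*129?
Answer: -6128771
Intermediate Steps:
-4476023 - 12812*129 = -4476023 - 1652748 = -6128771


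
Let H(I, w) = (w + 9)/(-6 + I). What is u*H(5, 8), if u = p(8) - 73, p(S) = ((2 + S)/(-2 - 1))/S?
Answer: 14977/12 ≈ 1248.1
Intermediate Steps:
H(I, w) = (9 + w)/(-6 + I)
p(S) = (-⅔ - S/3)/S (p(S) = ((2 + S)/(-3))/S = ((2 + S)*(-⅓))/S = (-⅔ - S/3)/S)
u = -881/12 (u = (⅓)*(-2 - 1*8)/8 - 73 = (⅓)*(⅛)*(-2 - 8) - 73 = (⅓)*(⅛)*(-10) - 73 = -5/12 - 73 = -881/12 ≈ -73.417)
u*H(5, 8) = -881*(9 + 8)/(12*(-6 + 5)) = -881*17/(12*(-1)) = -(-881)*17/12 = -881/12*(-17) = 14977/12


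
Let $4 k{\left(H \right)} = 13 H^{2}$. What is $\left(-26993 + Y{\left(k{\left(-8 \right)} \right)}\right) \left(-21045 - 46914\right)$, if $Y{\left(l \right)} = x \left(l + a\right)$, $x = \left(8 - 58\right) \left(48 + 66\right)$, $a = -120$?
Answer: $35922651687$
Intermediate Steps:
$x = -5700$ ($x = \left(-50\right) 114 = -5700$)
$k{\left(H \right)} = \frac{13 H^{2}}{4}$
$Y{\left(l \right)} = 684000 - 5700 l$ ($Y{\left(l \right)} = - 5700 \left(l - 120\right) = - 5700 \left(-120 + l\right) = 684000 - 5700 l$)
$\left(-26993 + Y{\left(k{\left(-8 \right)} \right)}\right) \left(-21045 - 46914\right) = \left(-26993 + \left(684000 - 5700 \frac{13 \left(-8\right)^{2}}{4}\right)\right) \left(-21045 - 46914\right) = \left(-26993 + \left(684000 - 5700 \cdot \frac{13}{4} \cdot 64\right)\right) \left(-67959\right) = \left(-26993 + \left(684000 - 1185600\right)\right) \left(-67959\right) = \left(-26993 - 501600\right) \left(-67959\right) = \left(-528593\right) \left(-67959\right) = 35922651687$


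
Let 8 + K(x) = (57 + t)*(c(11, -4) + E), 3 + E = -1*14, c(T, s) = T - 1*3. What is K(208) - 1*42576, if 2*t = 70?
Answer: -43412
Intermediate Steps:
c(T, s) = -3 + T (c(T, s) = T - 3 = -3 + T)
t = 35 (t = (½)*70 = 35)
E = -17 (E = -3 - 1*14 = -3 - 14 = -17)
K(x) = -836 (K(x) = -8 + (57 + 35)*((-3 + 11) - 17) = -8 + 92*(8 - 17) = -8 + 92*(-9) = -8 - 828 = -836)
K(208) - 1*42576 = -836 - 1*42576 = -836 - 42576 = -43412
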